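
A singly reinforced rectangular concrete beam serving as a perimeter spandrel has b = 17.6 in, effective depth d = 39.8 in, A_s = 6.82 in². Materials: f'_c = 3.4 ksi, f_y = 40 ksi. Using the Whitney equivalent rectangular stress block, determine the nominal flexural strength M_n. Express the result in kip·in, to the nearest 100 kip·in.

M_n ≈ 10100 kip·in

T = A_s f_y = 6.82 × 40 = 272.8 kips.
a = T/(0.85 f'_c b) = 272.8/(0.85 × 3.4 × 17.6) = 5.363 in.
M_n = T(d − a/2) = 272.8 × (39.8 − 2.6815) = 10125.9 kip·in.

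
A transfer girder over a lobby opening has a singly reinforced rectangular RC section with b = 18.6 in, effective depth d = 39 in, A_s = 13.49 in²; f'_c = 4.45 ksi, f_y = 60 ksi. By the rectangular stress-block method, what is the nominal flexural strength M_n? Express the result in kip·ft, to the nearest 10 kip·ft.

M_n ≈ 2240 kip·ft

T = A_s f_y = 13.49 × 60 = 809.4 kips.
a = T/(0.85 f'_c b) = 809.4/(0.85 × 4.45 × 18.6) = 11.505 in.
M_n = T(d − a/2) = 809.4 × (39 − 5.7525) = 26910.5 kip·in = 26910.5/12 = 2242.54 kip·ft.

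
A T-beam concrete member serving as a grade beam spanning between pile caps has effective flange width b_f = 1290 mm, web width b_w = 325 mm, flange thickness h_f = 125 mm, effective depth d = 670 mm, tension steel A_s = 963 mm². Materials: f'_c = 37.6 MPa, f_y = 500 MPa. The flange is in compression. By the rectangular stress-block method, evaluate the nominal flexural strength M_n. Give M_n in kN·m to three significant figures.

M_n ≈ 320 kN·m

Tension: T = A_s f_y = 963 × 500 = 481500 N.
Try a within the flange: a = T/(0.85 f'_c b_f) = 481500/(0.85 × 37.6 × 1290) = 11.68 mm.
Since a = 11.68 ≤ h_f = 125 mm, the stress block lies entirely in the flange; analyse as a rectangular beam of width b_f.
M_n = T(d − a/2) = 481500 × (670 − 5.84) = 319.79 × 10⁶ N·mm.
M_n = 319.79 kN·m.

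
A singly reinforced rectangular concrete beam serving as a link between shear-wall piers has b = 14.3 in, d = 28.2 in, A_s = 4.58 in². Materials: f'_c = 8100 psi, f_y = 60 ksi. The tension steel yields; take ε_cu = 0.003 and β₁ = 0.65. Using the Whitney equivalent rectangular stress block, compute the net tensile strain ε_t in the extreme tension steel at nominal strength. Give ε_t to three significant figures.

ε_t ≈ 0.0167

a = A_s f_y/(0.85 f'_c b) = 2.791 in.
β₁ = 0.65, so c = a/β₁ = 2.791/0.65 = 4.294 in.
From the linear strain diagram with ε_cu = 0.003: ε_t = 0.003 (d − c)/c = 0.003 × (28.2 − 4.294)/4.294 = 0.0167.
Since ε_t ≥ 0.005, the section is tension-controlled.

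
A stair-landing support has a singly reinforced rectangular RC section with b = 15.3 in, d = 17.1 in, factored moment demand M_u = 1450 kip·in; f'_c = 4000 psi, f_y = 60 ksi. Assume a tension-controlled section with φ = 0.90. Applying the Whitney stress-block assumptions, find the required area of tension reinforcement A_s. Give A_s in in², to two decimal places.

A_s ≈ 1.66 in²

M_n = M_u/φ = 1450/0.90 = 1611.11 kip·in.
From M_n = 0.85 f'_c a b (d − a/2):
a = d − √(d² − 2M_n/(0.85 f'_c b)) = 17.1 − √(17.1² − 2 × 1611.11/(0.85 × 4 × 15.3)) = 1.919 in.
A_s = 0.85 f'_c a b / f_y = 0.85 × 4 × 1.919 × 15.3 / 60 = 1.664 in².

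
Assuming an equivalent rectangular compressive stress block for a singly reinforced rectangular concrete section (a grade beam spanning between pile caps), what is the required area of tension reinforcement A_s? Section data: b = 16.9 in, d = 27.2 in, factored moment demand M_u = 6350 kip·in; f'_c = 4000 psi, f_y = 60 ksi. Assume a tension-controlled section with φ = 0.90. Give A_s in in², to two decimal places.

M_n = M_u/φ = 6350/0.90 = 7055.56 kip·in.
From M_n = 0.85 f'_c a b (d − a/2):
a = d − √(d² − 2M_n/(0.85 f'_c b)) = 27.2 − √(27.2² − 2 × 7055.56/(0.85 × 4 × 16.9)) = 4.968 in.
A_s = 0.85 f'_c a b / f_y = 0.85 × 4 × 4.968 × 16.9 / 60 = 4.758 in².

A_s ≈ 4.76 in²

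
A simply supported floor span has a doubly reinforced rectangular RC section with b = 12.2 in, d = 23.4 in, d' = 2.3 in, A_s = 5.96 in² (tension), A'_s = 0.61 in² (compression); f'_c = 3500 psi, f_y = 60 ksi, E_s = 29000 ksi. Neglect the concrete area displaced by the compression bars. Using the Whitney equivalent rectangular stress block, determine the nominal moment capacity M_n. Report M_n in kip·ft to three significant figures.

M_n ≈ 572 kip·ft

Assume both steels yield.
a = (A_s − A'_s) f_y/(0.85 f'_c b) = (5.96 − 0.61) × 60/(0.85 × 3.5 × 12.2) = 8.844 in.
c = a/β₁ = 8.844/0.85 = 10.405 in; ε'_s = 0.003(c − d')/c = 0.0023 ≥ ε_y = 0.0021, so the compression steel yields.
M_n = (A_s − A'_s) f_y (d − a/2) + A'_s f_y (d − d') = 321 × (23.4 − 4.422) + 36.6 × (23.4 − 2.3) = 6091.9 + 772.3 = 6864.2 kip·in = 6864.2/12 = 572.02 kip·ft.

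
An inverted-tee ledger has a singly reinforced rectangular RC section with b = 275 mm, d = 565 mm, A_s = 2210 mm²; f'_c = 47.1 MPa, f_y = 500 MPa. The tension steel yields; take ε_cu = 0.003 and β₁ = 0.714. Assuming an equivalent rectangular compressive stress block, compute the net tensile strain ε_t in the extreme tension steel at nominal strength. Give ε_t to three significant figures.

ε_t ≈ 0.00906

a = A_s f_y/(0.85 f'_c b) = 100.37 mm.
β₁ = 0.714, so c = a/β₁ = 100.37/0.714 = 140.57 mm.
From the linear strain diagram with ε_cu = 0.003: ε_t = 0.003 (d − c)/c = 0.003 × (565 − 140.57)/140.57 = 0.00906.
Since ε_t ≥ 0.005, the section is tension-controlled.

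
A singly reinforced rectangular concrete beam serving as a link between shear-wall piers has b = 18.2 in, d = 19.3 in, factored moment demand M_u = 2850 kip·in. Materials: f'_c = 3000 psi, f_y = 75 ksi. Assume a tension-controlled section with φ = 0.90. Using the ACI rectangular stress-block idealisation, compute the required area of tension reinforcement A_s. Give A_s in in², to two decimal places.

M_n = M_u/φ = 2850/0.90 = 3166.67 kip·in.
From M_n = 0.85 f'_c a b (d − a/2):
a = d − √(d² − 2M_n/(0.85 f'_c b)) = 19.3 − √(19.3² − 2 × 3166.67/(0.85 × 3 × 18.2)) = 3.937 in.
A_s = 0.85 f'_c a b / f_y = 0.85 × 3 × 3.937 × 18.2 / 75 = 2.436 in².

A_s ≈ 2.44 in²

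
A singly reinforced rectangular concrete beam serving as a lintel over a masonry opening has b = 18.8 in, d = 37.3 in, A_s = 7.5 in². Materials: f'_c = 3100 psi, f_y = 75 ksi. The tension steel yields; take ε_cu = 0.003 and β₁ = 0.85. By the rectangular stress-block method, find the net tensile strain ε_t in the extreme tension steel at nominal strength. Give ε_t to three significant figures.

a = A_s f_y/(0.85 f'_c b) = 11.355 in.
β₁ = 0.85, so c = a/β₁ = 11.355/0.85 = 13.359 in.
From the linear strain diagram with ε_cu = 0.003: ε_t = 0.003 (d − c)/c = 0.003 × (37.3 − 13.359)/13.359 = 0.00538.
Since ε_t ≥ 0.005, the section is tension-controlled.

ε_t ≈ 0.00538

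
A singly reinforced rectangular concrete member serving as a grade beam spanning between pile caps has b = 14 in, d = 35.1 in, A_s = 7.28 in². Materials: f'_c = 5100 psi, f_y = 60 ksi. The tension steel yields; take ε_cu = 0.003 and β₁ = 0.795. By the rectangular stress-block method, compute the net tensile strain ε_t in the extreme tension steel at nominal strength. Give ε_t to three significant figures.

ε_t ≈ 0.00863

a = A_s f_y/(0.85 f'_c b) = 7.197 in.
β₁ = 0.795, so c = a/β₁ = 7.197/0.795 = 9.053 in.
From the linear strain diagram with ε_cu = 0.003: ε_t = 0.003 (d − c)/c = 0.003 × (35.1 − 9.053)/9.053 = 0.00863.
Since ε_t ≥ 0.005, the section is tension-controlled.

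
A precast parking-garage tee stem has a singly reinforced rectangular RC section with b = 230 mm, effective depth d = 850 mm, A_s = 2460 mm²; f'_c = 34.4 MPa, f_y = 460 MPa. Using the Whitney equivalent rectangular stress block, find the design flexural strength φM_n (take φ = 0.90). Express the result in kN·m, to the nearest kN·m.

φM_n ≈ 780 kN·m

T = A_s f_y = 2460 × 460 = 1131600 N = 1131.6 kN.
From C = T: a = T/(0.85 f'_c b) = 1131600/(0.85 × 34.4 × 230) = 168.26 mm.
M_n = T(d − a/2) = 1131.6 kN × (850 − 84.13) mm = 866.66 kN·m.
φM_n = 0.90 × 866.66 = 779.99 kN·m.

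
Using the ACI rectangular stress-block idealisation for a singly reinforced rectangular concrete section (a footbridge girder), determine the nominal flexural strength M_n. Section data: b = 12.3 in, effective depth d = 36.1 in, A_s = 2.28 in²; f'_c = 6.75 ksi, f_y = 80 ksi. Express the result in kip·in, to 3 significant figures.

T = A_s f_y = 2.28 × 80 = 182.4 kips.
a = T/(0.85 f'_c b) = 182.4/(0.85 × 6.75 × 12.3) = 2.585 in.
M_n = T(d − a/2) = 182.4 × (36.1 − 1.2925) = 6348.9 kip·in.

M_n ≈ 6350 kip·in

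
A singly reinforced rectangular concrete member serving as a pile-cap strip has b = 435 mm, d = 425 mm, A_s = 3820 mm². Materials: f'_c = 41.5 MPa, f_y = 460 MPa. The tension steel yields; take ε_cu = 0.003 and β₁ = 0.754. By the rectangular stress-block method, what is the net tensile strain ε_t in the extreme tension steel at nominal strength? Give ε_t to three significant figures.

ε_t ≈ 0.00539

a = A_s f_y/(0.85 f'_c b) = 114.52 mm.
β₁ = 0.754, so c = a/β₁ = 114.52/0.754 = 151.88 mm.
From the linear strain diagram with ε_cu = 0.003: ε_t = 0.003 (d − c)/c = 0.003 × (425 − 151.88)/151.88 = 0.00539.
Since ε_t ≥ 0.005, the section is tension-controlled.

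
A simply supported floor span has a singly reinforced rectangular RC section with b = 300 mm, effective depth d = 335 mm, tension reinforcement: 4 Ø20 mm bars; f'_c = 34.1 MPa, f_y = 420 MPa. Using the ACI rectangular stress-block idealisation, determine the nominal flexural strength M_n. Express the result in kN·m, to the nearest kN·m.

M_n ≈ 161 kN·m

A_s = 4 × 314 = 1256 mm².
T = A_s f_y = 1256 × 420 = 527520 N = 527.52 kN.
From C = T: a = T/(0.85 f'_c b) = 527520/(0.85 × 34.1 × 300) = 60.67 mm.
M_n = T(d − a/2) = 527.52 kN × (335 − 30.335) mm = 160.72 kN·m.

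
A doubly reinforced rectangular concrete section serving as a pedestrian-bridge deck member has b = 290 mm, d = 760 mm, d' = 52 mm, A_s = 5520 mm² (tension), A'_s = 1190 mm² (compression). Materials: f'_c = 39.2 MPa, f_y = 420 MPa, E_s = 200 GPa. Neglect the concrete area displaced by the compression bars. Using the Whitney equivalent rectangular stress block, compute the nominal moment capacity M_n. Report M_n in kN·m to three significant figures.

Assume both tension and compression steel yield.
Net tension couple steel: A_s − A'_s = 4330 mm².
a = (A_s − A'_s) f_y / (0.85 f'_c b) = 1818600/(0.85 × 39.2 × 290) = 188.21 mm.
c = a/β₁ = 188.21/0.77 = 244.43 mm; ε'_s = 0.003(c − d')/c = 0.0024 ≥ f_y/E_s = 0.0021, so compression steel does yield.
M_n = (A_s − A'_s) f_y (d − a/2) + A'_s f_y (d − d') = [1818600 × (760 − 94.105) + 499800 × (760 − 52)] × 10⁻⁶ = 1211.00 + 353.86 = 1564.86 kN·m.

M_n ≈ 1560 kN·m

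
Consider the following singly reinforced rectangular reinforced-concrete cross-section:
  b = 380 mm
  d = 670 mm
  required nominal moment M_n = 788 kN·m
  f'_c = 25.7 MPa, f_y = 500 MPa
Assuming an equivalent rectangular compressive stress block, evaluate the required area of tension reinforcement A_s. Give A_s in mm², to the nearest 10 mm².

A_s ≈ 2670 mm²

With M_n = 0.85 f'_c a b (d − a/2), solve the quadratic for a:
a = d − √(d² − 2M_n/(0.85 f'_c b)) = 670 − √(670² − 2 × 788×10⁶/(0.85 × 25.7 × 380)) = 161.03 mm.
A_s = 0.85 f'_c a b / f_y = 0.85 × 25.7 × 161.03 × 380 / 500 = 2673.5 mm².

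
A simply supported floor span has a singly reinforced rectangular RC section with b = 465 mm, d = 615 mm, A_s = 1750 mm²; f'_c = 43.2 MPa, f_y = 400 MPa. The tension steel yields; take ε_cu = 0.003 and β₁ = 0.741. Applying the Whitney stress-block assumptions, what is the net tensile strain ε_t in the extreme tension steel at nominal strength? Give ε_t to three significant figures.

ε_t ≈ 0.0303

a = A_s f_y/(0.85 f'_c b) = 41.00 mm.
β₁ = 0.741, so c = a/β₁ = 41.00/0.741 = 55.33 mm.
From the linear strain diagram with ε_cu = 0.003: ε_t = 0.003 (d − c)/c = 0.003 × (615 − 55.33)/55.33 = 0.0303.
Since ε_t ≥ 0.005, the section is tension-controlled.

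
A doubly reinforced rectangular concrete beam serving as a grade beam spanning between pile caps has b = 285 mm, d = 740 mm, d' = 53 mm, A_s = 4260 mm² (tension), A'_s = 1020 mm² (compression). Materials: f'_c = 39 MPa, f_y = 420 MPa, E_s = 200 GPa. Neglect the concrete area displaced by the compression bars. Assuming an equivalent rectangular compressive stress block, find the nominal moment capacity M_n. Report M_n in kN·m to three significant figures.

Assume both tension and compression steel yield.
Net tension couple steel: A_s − A'_s = 3240 mm².
a = (A_s − A'_s) f_y / (0.85 f'_c b) = 1360800/(0.85 × 39 × 285) = 144.03 mm.
c = a/β₁ = 144.03/0.771 = 186.81 mm; ε'_s = 0.003(c − d')/c = 0.0021 ≥ f_y/E_s = 0.0021, so compression steel does yield.
M_n = (A_s − A'_s) f_y (d − a/2) + A'_s f_y (d − d') = [1360800 × (740 − 72.015) + 428400 × (740 − 53)] × 10⁻⁶ = 908.99 + 294.31 = 1203.30 kN·m.

M_n ≈ 1200 kN·m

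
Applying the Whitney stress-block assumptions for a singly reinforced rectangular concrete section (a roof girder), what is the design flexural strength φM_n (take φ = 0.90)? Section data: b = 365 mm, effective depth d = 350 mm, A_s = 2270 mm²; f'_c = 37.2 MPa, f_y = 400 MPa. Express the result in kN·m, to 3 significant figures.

φM_n ≈ 254 kN·m

T = A_s f_y = 2270 × 400 = 908000 N = 908 kN.
From C = T: a = T/(0.85 f'_c b) = 908000/(0.85 × 37.2 × 365) = 78.67 mm.
M_n = T(d − a/2) = 908 kN × (350 − 39.335) mm = 282.08 kN·m.
φM_n = 0.90 × 282.08 = 253.87 kN·m.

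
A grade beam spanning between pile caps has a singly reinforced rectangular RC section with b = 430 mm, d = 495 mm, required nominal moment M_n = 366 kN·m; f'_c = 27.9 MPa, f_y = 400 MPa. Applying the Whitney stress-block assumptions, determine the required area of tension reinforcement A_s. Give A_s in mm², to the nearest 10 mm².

A_s ≈ 2010 mm²

With M_n = 0.85 f'_c a b (d − a/2), solve the quadratic for a:
a = d − √(d² − 2M_n/(0.85 f'_c b)) = 495 − √(495² − 2 × 366×10⁶/(0.85 × 27.9 × 430)) = 78.78 mm.
A_s = 0.85 f'_c a b / f_y = 0.85 × 27.9 × 78.78 × 430 / 400 = 2008.4 mm².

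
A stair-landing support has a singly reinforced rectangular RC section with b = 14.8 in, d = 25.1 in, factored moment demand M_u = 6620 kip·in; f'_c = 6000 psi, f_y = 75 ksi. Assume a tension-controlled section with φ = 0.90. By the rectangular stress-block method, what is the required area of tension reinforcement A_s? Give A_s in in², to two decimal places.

M_n = M_u/φ = 6620/0.90 = 7355.56 kip·in.
From M_n = 0.85 f'_c a b (d − a/2):
a = d − √(d² − 2M_n/(0.85 f'_c b)) = 25.1 − √(25.1² − 2 × 7355.56/(0.85 × 6 × 14.8)) = 4.241 in.
A_s = 0.85 f'_c a b / f_y = 0.85 × 6 × 4.241 × 14.8 / 75 = 4.268 in².

A_s ≈ 4.27 in²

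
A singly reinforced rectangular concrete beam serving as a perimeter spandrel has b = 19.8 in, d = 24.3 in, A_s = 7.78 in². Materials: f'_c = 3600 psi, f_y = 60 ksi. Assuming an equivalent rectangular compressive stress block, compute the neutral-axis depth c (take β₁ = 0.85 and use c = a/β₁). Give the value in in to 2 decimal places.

c ≈ 9.06 in

T = A_s f_y = 7.78 × 60 = 466.8 kips.
a = T/(0.85 f'_c b) = 466.8/(0.85 × 3.6 × 19.8) = 7.7045 in.
With β₁ = 0.85, c = a/β₁ = 7.7045/0.85 = 9.06 in.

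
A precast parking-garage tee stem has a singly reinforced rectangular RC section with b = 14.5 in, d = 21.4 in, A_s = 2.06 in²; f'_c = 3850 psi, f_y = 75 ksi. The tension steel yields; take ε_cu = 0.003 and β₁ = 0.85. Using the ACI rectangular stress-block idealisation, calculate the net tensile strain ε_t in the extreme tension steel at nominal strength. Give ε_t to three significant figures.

a = A_s f_y/(0.85 f'_c b) = 3.256 in.
β₁ = 0.85, so c = a/β₁ = 3.256/0.85 = 3.831 in.
From the linear strain diagram with ε_cu = 0.003: ε_t = 0.003 (d − c)/c = 0.003 × (21.4 − 3.831)/3.831 = 0.0138.
Since ε_t ≥ 0.005, the section is tension-controlled.

ε_t ≈ 0.0138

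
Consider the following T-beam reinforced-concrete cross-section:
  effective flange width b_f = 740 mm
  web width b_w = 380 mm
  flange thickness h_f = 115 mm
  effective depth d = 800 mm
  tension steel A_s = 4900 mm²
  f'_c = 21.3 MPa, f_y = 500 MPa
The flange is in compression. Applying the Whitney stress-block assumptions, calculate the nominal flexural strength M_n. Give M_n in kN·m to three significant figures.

Tension: T = A_s f_y = 4900 × 500 = 2450000 N.
Try a within the flange: a = T/(0.85 f'_c b_f) = 2450000/(0.85 × 21.3 × 740) = 182.87 mm.
a = 182.87 > h_f = 115 mm: the block extends into the web. Split into flange-overhang and web parts.
C_f = 0.85 f'_c (b_f − b_w) h_f = 0.85 × 21.3 × (740 − 380) × 115 = 749547 N.
Remaining web compression depth: a_w = (T − C_f)/(0.85 f'_c b_w) = (2450000 − 749547)/(0.85 × 21.3 × 380) = 247.16 mm.
M_n = C_f(d − h_f/2) + (T − C_f)(d − a_w/2) = 749547 × (800 − 57.5) + 1700453 × (800 − 123.58) = 556.54 + 1150.22 = 1706.76 × 10⁶ N·mm.
M_n = 1706.76 kN·m.

M_n ≈ 1710 kN·m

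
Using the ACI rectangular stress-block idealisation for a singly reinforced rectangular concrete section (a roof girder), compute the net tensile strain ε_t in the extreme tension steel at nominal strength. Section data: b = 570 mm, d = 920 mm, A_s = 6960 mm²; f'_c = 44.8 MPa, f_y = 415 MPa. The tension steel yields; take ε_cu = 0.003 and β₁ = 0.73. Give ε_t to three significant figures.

a = A_s f_y/(0.85 f'_c b) = 133.07 mm.
β₁ = 0.73, so c = a/β₁ = 133.07/0.73 = 182.29 mm.
From the linear strain diagram with ε_cu = 0.003: ε_t = 0.003 (d − c)/c = 0.003 × (920 − 182.29)/182.29 = 0.0121.
Since ε_t ≥ 0.005, the section is tension-controlled.

ε_t ≈ 0.0121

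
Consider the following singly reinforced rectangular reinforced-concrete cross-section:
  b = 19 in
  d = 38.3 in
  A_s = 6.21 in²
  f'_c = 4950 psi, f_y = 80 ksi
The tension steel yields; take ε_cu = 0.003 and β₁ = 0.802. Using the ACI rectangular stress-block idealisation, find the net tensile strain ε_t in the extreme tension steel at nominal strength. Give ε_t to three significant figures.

a = A_s f_y/(0.85 f'_c b) = 6.214 in.
β₁ = 0.802, so c = a/β₁ = 6.214/0.802 = 7.748 in.
From the linear strain diagram with ε_cu = 0.003: ε_t = 0.003 (d − c)/c = 0.003 × (38.3 − 7.748)/7.748 = 0.0118.
Since ε_t ≥ 0.005, the section is tension-controlled.

ε_t ≈ 0.0118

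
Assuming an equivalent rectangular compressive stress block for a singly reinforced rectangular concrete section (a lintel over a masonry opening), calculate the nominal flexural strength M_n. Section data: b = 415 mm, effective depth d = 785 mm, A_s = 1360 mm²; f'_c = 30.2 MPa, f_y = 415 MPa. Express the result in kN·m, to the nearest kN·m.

T = A_s f_y = 1360 × 415 = 564400 N = 564.4 kN.
From C = T: a = T/(0.85 f'_c b) = 564400/(0.85 × 30.2 × 415) = 52.98 mm.
M_n = T(d − a/2) = 564.4 kN × (785 − 26.49) mm = 428.10 kN·m.

M_n ≈ 428 kN·m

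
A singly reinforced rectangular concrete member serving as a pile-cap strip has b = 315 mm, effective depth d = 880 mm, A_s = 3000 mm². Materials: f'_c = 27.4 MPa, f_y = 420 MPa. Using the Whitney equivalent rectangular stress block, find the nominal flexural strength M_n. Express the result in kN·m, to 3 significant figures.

T = A_s f_y = 3000 × 420 = 1260000 N = 1260 kN.
From C = T: a = T/(0.85 f'_c b) = 1260000/(0.85 × 27.4 × 315) = 171.75 mm.
M_n = T(d − a/2) = 1260 kN × (880 − 85.875) mm = 1000.60 kN·m.

M_n ≈ 1000 kN·m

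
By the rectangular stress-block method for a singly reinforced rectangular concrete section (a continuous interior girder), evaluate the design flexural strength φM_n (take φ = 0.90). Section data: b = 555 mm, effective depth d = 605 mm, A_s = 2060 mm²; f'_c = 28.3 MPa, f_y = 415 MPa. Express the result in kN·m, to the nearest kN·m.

φM_n ≈ 441 kN·m

T = A_s f_y = 2060 × 415 = 854900 N = 854.9 kN.
From C = T: a = T/(0.85 f'_c b) = 854900/(0.85 × 28.3 × 555) = 64.03 mm.
M_n = T(d − a/2) = 854.9 kN × (605 − 32.015) mm = 489.84 kN·m.
φM_n = 0.90 × 489.84 = 440.86 kN·m.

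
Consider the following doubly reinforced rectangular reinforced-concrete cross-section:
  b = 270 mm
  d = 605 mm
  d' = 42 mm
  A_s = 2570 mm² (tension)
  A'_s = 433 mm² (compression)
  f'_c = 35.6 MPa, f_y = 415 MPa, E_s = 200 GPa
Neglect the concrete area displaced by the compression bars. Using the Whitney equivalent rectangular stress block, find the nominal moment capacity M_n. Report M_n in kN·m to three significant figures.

Assume both tension and compression steel yield.
Net tension couple steel: A_s − A'_s = 2137 mm².
a = (A_s − A'_s) f_y / (0.85 f'_c b) = 886855/(0.85 × 35.6 × 270) = 108.55 mm.
c = a/β₁ = 108.55/0.796 = 136.37 mm; ε'_s = 0.003(c − d')/c = 0.0021 ≥ f_y/E_s = 0.0021, so compression steel does yield.
M_n = (A_s − A'_s) f_y (d − a/2) + A'_s f_y (d − d') = [886855 × (605 − 54.275) + 179695 × (605 − 42)] × 10⁻⁶ = 488.41 + 101.17 = 589.58 kN·m.

M_n ≈ 590 kN·m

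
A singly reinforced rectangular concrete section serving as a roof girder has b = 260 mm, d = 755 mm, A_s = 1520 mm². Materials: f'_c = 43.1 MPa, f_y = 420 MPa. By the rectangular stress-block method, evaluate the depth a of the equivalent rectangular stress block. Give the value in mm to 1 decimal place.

a ≈ 67.0 mm

T = A_s f_y = 1520 × 420 = 638400 N = 638.4 kN.
Setting C = 0.85 f'_c a b equal to T: a = 638400/(0.85 × 43.1 × 260) = 67.0 mm.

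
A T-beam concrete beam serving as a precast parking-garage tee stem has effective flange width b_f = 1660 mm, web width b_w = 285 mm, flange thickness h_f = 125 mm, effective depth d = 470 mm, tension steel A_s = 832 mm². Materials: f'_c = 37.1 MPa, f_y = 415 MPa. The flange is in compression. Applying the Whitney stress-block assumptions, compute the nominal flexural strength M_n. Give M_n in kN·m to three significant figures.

M_n ≈ 161 kN·m

Tension: T = A_s f_y = 832 × 415 = 345280 N.
Try a within the flange: a = T/(0.85 f'_c b_f) = 345280/(0.85 × 37.1 × 1660) = 6.60 mm.
Since a = 6.60 ≤ h_f = 125 mm, the stress block lies entirely in the flange; analyse as a rectangular beam of width b_f.
M_n = T(d − a/2) = 345280 × (470 − 3.3) = 161.14 × 10⁶ N·mm.
M_n = 161.14 kN·m.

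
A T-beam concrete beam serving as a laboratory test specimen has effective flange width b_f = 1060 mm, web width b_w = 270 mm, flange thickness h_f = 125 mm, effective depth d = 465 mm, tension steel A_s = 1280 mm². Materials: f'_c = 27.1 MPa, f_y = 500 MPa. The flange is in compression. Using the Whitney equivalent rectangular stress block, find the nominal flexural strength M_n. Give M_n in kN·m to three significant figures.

Tension: T = A_s f_y = 1280 × 500 = 640000 N.
Try a within the flange: a = T/(0.85 f'_c b_f) = 640000/(0.85 × 27.1 × 1060) = 26.21 mm.
Since a = 26.21 ≤ h_f = 125 mm, the stress block lies entirely in the flange; analyse as a rectangular beam of width b_f.
M_n = T(d − a/2) = 640000 × (465 − 13.105) = 289.21 × 10⁶ N·mm.
M_n = 289.21 kN·m.

M_n ≈ 289 kN·m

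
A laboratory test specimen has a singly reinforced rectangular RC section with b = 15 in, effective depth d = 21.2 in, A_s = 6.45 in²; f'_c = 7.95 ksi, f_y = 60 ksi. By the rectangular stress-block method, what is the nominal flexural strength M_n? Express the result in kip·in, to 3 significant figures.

T = A_s f_y = 6.45 × 60 = 387 kips.
a = T/(0.85 f'_c b) = 387/(0.85 × 7.95 × 15) = 3.818 in.
M_n = T(d − a/2) = 387 × (21.2 − 1.909) = 7465.6 kip·in.

M_n ≈ 7470 kip·in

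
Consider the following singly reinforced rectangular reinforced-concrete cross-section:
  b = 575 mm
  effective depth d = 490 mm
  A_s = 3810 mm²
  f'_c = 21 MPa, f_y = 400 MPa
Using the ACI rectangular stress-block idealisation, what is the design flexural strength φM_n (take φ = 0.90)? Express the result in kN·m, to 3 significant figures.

φM_n ≈ 570 kN·m

T = A_s f_y = 3810 × 400 = 1524000 N = 1524 kN.
From C = T: a = T/(0.85 f'_c b) = 1524000/(0.85 × 21 × 575) = 148.48 mm.
M_n = T(d − a/2) = 1524 kN × (490 − 74.24) mm = 633.62 kN·m.
φM_n = 0.90 × 633.62 = 570.26 kN·m.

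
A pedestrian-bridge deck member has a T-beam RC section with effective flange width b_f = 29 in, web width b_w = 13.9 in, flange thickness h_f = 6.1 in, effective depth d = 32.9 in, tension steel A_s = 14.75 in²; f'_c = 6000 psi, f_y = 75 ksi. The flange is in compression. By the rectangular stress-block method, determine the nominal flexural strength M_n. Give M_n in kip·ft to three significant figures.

M_n ≈ 2680 kip·ft

Tension: T = A_s f_y = 14.75 × 75 = 1106.25 kips.
Try a within the flange: a = T/(0.85 f'_c b_f) = 1106.25/(0.85 × 6 × 29) = 7.480 in.
a = 7.480 > h_f = 6.1 in: the block extends into the web. Split into flange-overhang and web parts.
C_f = 0.85 f'_c (b_f − b_w) h_f = 0.85 × 6 × (29 − 13.9) × 6.1 = 469.8 kips.
Remaining web compression depth: a_w = (T − C_f)/(0.85 f'_c b_w) = (1106.25 − 469.8)/(0.85 × 6 × 13.9) = 8.978 in.
M_n = C_f(d − h_f/2) + (T − C_f)(d − a_w/2) = 469.8 × (32.9 − 3.05) + 636.45 × (32.9 − 4.489) = 14023.5 + 18082.2 = 32105.7 kip·in.
M_n = 32105.7/12 = 2675.48 kip·ft.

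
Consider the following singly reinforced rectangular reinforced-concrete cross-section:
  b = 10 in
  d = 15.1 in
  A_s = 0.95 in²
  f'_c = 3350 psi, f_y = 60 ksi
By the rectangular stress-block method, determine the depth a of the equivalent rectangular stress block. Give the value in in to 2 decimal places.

T = A_s f_y = 0.95 × 60 = 57 kips.
a = T/(0.85 f'_c b) = 57/(0.85 × 3.35 × 10) = 2.00 in.

a ≈ 2.00 in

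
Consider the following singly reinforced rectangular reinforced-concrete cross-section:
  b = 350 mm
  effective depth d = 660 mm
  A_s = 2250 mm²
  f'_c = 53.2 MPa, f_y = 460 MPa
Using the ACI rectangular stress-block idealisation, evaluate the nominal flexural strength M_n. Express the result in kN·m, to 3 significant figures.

T = A_s f_y = 2250 × 460 = 1035000 N = 1035 kN.
From C = T: a = T/(0.85 f'_c b) = 1035000/(0.85 × 53.2 × 350) = 65.39 mm.
M_n = T(d − a/2) = 1035 kN × (660 − 32.695) mm = 649.26 kN·m.

M_n ≈ 649 kN·m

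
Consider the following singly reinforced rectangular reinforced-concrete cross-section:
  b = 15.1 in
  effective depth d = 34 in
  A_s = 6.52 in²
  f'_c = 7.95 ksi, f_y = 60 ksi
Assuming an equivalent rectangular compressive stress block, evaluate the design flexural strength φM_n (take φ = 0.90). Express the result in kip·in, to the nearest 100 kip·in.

φM_n ≈ 11300 kip·in

T = A_s f_y = 6.52 × 60 = 391.2 kips.
a = T/(0.85 f'_c b) = 391.2/(0.85 × 7.95 × 15.1) = 3.834 in.
M_n = T(d − a/2) = 391.2 × (34 − 1.917) = 12550.9 kip·in.
φM_n = 0.90 × 12550.9 = 11295.8 kip·in.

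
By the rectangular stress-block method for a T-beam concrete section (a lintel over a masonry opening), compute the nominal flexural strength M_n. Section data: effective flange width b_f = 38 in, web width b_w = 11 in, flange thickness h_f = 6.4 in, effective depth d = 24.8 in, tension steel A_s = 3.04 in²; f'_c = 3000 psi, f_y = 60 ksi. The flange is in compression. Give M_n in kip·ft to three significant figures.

M_n ≈ 363 kip·ft

Tension: T = A_s f_y = 3.04 × 60 = 182.4 kips.
Try a within the flange: a = T/(0.85 f'_c b_f) = 182.4/(0.85 × 3 × 38) = 1.882 in.
Since a = 1.882 ≤ h_f = 6.4 in, the stress block lies entirely in the flange; analyse as a rectangular beam of width b_f.
M_n = T(d − a/2) = 182.4 × (24.8 − 0.941) = 4351.9 kip·in.
M_n = 4351.9/12 = 362.66 kip·ft.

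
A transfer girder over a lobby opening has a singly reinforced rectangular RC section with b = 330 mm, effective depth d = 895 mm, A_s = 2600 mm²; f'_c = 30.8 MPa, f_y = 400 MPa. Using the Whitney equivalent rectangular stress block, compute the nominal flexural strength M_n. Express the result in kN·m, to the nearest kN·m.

M_n ≈ 868 kN·m

T = A_s f_y = 2600 × 400 = 1040000 N = 1040 kN.
From C = T: a = T/(0.85 f'_c b) = 1040000/(0.85 × 30.8 × 330) = 120.38 mm.
M_n = T(d − a/2) = 1040 kN × (895 − 60.19) mm = 868.20 kN·m.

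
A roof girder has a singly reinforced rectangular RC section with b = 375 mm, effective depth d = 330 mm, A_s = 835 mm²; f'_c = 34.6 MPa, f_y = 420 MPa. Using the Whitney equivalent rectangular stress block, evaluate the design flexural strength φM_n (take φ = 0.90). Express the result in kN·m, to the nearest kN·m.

T = A_s f_y = 835 × 420 = 350700 N = 350.7 kN.
From C = T: a = T/(0.85 f'_c b) = 350700/(0.85 × 34.6 × 375) = 31.80 mm.
M_n = T(d − a/2) = 350.7 kN × (330 − 15.9) mm = 110.15 kN·m.
φM_n = 0.90 × 110.15 = 99.14 kN·m.

φM_n ≈ 99 kN·m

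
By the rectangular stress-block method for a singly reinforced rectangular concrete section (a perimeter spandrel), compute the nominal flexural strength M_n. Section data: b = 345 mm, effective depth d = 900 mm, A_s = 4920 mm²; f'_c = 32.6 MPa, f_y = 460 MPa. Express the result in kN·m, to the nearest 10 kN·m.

T = A_s f_y = 4920 × 460 = 2263200 N = 2263.2 kN.
From C = T: a = T/(0.85 f'_c b) = 2263200/(0.85 × 32.6 × 345) = 236.74 mm.
M_n = T(d − a/2) = 2263.2 kN × (900 − 118.37) mm = 1768.99 kN·m.

M_n ≈ 1770 kN·m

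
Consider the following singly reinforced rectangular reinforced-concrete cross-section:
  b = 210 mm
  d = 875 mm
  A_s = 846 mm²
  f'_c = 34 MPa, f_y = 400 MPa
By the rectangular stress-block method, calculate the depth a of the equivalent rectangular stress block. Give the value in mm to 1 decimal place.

a ≈ 55.8 mm

T = A_s f_y = 846 × 400 = 338400 N = 338.4 kN.
Setting C = 0.85 f'_c a b equal to T: a = 338400/(0.85 × 34 × 210) = 55.8 mm.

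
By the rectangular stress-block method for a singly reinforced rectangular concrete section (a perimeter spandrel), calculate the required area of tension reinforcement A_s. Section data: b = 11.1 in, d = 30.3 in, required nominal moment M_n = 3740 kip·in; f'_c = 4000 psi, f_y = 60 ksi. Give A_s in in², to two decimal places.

A_s ≈ 2.18 in²

From M_n = 0.85 f'_c a b (d − a/2):
a = d − √(d² − 2M_n/(0.85 f'_c b)) = 30.3 − √(30.3² − 2 × 3740/(0.85 × 4 × 11.1)) = 3.469 in.
A_s = 0.85 f'_c a b / f_y = 0.85 × 4 × 3.469 × 11.1 / 60 = 2.182 in².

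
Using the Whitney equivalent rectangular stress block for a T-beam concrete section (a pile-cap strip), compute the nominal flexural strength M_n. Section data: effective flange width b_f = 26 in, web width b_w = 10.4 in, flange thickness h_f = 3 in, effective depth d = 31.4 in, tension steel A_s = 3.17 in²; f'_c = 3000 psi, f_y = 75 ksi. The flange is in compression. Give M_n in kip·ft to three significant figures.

Tension: T = A_s f_y = 3.17 × 75 = 237.75 kips.
Try a within the flange: a = T/(0.85 f'_c b_f) = 237.75/(0.85 × 3 × 26) = 3.586 in.
a = 3.586 > h_f = 3 in: the block extends into the web. Split into flange-overhang and web parts.
C_f = 0.85 f'_c (b_f − b_w) h_f = 0.85 × 3 × (26 − 10.4) × 3 = 119.3 kips.
Remaining web compression depth: a_w = (T − C_f)/(0.85 f'_c b_w) = (237.75 − 119.3)/(0.85 × 3 × 10.4) = 4.466 in.
M_n = C_f(d − h_f/2) + (T − C_f)(d − a_w/2) = 119.3 × (31.4 − 1.5) + 118.45 × (31.4 − 2.233) = 3567.1 + 3454.8 = 7021.9 kip·in.
M_n = 7021.9/12 = 585.16 kip·ft.

M_n ≈ 585 kip·ft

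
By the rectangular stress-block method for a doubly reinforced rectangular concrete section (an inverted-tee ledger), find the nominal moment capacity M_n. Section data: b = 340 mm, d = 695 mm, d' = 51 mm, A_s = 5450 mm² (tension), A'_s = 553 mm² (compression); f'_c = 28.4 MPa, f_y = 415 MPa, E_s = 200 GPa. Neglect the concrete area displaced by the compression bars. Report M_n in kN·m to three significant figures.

Assume both tension and compression steel yield.
Net tension couple steel: A_s − A'_s = 4897 mm².
a = (A_s − A'_s) f_y / (0.85 f'_c b) = 2032255/(0.85 × 28.4 × 340) = 247.61 mm.
c = a/β₁ = 247.61/0.847 = 292.34 mm; ε'_s = 0.003(c − d')/c = 0.0025 ≥ f_y/E_s = 0.0021, so compression steel does yield.
M_n = (A_s − A'_s) f_y (d − a/2) + A'_s f_y (d − d') = [2032255 × (695 − 123.805) + 229495 × (695 − 51)] × 10⁻⁶ = 1160.81 + 147.79 = 1308.60 kN·m.

M_n ≈ 1310 kN·m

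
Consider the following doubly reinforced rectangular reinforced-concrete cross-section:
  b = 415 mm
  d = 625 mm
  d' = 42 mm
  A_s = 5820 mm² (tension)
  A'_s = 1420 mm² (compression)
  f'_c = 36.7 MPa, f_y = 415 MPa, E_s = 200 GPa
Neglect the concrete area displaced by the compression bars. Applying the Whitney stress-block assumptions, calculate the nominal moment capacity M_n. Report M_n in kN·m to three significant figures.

Assume both tension and compression steel yield.
Net tension couple steel: A_s − A'_s = 4400 mm².
a = (A_s − A'_s) f_y / (0.85 f'_c b) = 1826000/(0.85 × 36.7 × 415) = 141.05 mm.
c = a/β₁ = 141.05/0.788 = 179.00 mm; ε'_s = 0.003(c − d')/c = 0.0023 ≥ f_y/E_s = 0.0021, so compression steel does yield.
M_n = (A_s − A'_s) f_y (d − a/2) + A'_s f_y (d − d') = [1826000 × (625 − 70.525) + 589300 × (625 − 42)] × 10⁻⁶ = 1012.47 + 343.56 = 1356.03 kN·m.

M_n ≈ 1360 kN·m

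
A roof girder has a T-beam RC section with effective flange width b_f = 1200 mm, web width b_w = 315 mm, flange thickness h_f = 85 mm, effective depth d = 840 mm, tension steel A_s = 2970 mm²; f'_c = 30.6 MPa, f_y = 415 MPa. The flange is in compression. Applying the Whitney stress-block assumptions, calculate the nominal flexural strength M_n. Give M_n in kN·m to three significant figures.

M_n ≈ 1010 kN·m

Tension: T = A_s f_y = 2970 × 415 = 1232550 N.
Try a within the flange: a = T/(0.85 f'_c b_f) = 1232550/(0.85 × 30.6 × 1200) = 39.49 mm.
Since a = 39.49 ≤ h_f = 85 mm, the stress block lies entirely in the flange; analyse as a rectangular beam of width b_f.
M_n = T(d − a/2) = 1232550 × (840 − 19.745) = 1011.01 × 10⁶ N·mm.
M_n = 1011.01 kN·m.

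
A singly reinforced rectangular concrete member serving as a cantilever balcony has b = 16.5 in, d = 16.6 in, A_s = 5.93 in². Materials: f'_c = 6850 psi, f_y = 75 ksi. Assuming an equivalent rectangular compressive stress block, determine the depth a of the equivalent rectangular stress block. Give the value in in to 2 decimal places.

T = A_s f_y = 5.93 × 75 = 444.75 kips.
a = T/(0.85 f'_c b) = 444.75/(0.85 × 6.85 × 16.5) = 4.63 in.

a ≈ 4.63 in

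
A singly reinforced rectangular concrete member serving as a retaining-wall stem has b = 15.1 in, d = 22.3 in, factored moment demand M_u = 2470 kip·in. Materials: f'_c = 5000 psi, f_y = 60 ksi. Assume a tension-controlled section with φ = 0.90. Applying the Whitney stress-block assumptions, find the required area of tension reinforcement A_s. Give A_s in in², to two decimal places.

A_s ≈ 2.15 in²

M_n = M_u/φ = 2470/0.90 = 2744.44 kip·in.
From M_n = 0.85 f'_c a b (d − a/2):
a = d − √(d² − 2M_n/(0.85 f'_c b)) = 22.3 − √(22.3² − 2 × 2744.44/(0.85 × 5 × 15.1)) = 2.008 in.
A_s = 0.85 f'_c a b / f_y = 0.85 × 5 × 2.008 × 15.1 / 60 = 2.148 in².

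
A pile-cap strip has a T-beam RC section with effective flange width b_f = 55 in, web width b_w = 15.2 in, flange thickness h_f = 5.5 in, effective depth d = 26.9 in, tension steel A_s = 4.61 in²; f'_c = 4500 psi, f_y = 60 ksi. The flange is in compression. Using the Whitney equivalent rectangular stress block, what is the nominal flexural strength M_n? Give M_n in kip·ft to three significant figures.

Tension: T = A_s f_y = 4.61 × 60 = 276.6 kips.
Try a within the flange: a = T/(0.85 f'_c b_f) = 276.6/(0.85 × 4.5 × 55) = 1.315 in.
Since a = 1.315 ≤ h_f = 5.5 in, the stress block lies entirely in the flange; analyse as a rectangular beam of width b_f.
M_n = T(d − a/2) = 276.6 × (26.9 − 0.6575) = 7258.7 kip·in.
M_n = 7258.7/12 = 604.89 kip·ft.

M_n ≈ 605 kip·ft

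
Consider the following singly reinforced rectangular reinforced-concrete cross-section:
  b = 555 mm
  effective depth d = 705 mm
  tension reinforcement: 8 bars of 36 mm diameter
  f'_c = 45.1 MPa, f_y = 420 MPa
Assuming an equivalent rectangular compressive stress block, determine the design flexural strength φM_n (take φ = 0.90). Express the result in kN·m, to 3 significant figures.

A_s = 8 × 1018 = 8144 mm².
T = A_s f_y = 8144 × 420 = 3420480 N = 3420.48 kN.
From C = T: a = T/(0.85 f'_c b) = 3420480/(0.85 × 45.1 × 555) = 160.77 mm.
M_n = T(d − a/2) = 3420.48 kN × (705 − 80.385) mm = 2136.48 kN·m.
φM_n = 0.90 × 2136.48 = 1922.83 kN·m.

φM_n ≈ 1920 kN·m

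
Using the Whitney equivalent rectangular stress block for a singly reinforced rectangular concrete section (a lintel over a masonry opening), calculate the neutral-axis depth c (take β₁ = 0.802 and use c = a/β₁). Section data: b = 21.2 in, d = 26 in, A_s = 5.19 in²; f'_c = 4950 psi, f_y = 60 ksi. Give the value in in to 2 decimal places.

T = A_s f_y = 5.19 × 60 = 311.4 kips.
a = T/(0.85 f'_c b) = 311.4/(0.85 × 4.95 × 21.2) = 3.4911 in.
With β₁ = 0.802, c = a/β₁ = 3.4911/0.802 = 4.35 in.

c ≈ 4.35 in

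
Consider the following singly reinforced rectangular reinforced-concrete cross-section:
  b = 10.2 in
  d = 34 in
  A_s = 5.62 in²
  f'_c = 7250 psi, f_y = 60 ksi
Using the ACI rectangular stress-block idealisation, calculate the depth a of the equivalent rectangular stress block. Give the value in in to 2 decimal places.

a ≈ 5.36 in

T = A_s f_y = 5.62 × 60 = 337.2 kips.
a = T/(0.85 f'_c b) = 337.2/(0.85 × 7.25 × 10.2) = 5.36 in.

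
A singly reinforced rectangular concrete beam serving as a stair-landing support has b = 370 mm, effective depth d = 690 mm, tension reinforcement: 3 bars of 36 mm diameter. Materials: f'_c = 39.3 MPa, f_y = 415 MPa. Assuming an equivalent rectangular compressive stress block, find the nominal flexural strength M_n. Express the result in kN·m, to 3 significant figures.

A_s = 3 × 1018 = 3054 mm².
T = A_s f_y = 3054 × 415 = 1267410 N = 1267.41 kN.
From C = T: a = T/(0.85 f'_c b) = 1267410/(0.85 × 39.3 × 370) = 102.54 mm.
M_n = T(d − a/2) = 1267.41 kN × (690 − 51.27) mm = 809.53 kN·m.

M_n ≈ 810 kN·m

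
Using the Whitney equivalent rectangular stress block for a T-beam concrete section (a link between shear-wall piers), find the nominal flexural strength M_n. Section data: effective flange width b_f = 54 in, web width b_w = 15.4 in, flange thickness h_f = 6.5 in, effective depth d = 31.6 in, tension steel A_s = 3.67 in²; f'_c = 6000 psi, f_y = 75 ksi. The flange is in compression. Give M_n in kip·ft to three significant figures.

M_n ≈ 713 kip·ft

Tension: T = A_s f_y = 3.67 × 75 = 275.25 kips.
Try a within the flange: a = T/(0.85 f'_c b_f) = 275.25/(0.85 × 6 × 54) = 0.999 in.
Since a = 0.999 ≤ h_f = 6.5 in, the stress block lies entirely in the flange; analyse as a rectangular beam of width b_f.
M_n = T(d − a/2) = 275.25 × (31.6 − 0.4995) = 8560.4 kip·in.
M_n = 8560.4/12 = 713.37 kip·ft.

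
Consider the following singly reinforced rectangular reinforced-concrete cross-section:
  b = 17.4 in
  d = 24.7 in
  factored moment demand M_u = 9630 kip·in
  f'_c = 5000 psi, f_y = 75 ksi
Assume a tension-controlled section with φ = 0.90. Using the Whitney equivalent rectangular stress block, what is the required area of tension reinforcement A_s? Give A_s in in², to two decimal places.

M_n = M_u/φ = 9630/0.90 = 10700 kip·in.
From M_n = 0.85 f'_c a b (d − a/2):
a = d − √(d² − 2M_n/(0.85 f'_c b)) = 24.7 − √(24.7² − 2 × 10700/(0.85 × 5 × 17.4)) = 6.792 in.
A_s = 0.85 f'_c a b / f_y = 0.85 × 5 × 6.792 × 17.4 / 75 = 6.697 in².

A_s ≈ 6.70 in²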